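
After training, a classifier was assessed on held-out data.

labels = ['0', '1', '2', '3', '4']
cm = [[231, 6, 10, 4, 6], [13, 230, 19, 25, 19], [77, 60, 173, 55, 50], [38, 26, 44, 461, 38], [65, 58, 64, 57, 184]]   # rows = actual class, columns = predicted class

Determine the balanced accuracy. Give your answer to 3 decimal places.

0.651

Balanced accuracy = mean of per-class recall.
  0: recall = 231/257 = 0.8988
  1: recall = 230/306 = 0.7516
  2: recall = 173/415 = 0.4169
  3: recall = 461/607 = 0.7595
  4: recall = 184/428 = 0.4299
Mean = (0.8988 + 0.7516 + 0.4169 + 0.7595 + 0.4299) / 5 = 0.651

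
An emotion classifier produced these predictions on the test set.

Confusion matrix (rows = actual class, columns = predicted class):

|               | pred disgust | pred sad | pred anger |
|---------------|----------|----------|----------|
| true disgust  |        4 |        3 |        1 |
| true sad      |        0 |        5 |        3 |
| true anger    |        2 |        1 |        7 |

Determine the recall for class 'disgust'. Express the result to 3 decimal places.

0.500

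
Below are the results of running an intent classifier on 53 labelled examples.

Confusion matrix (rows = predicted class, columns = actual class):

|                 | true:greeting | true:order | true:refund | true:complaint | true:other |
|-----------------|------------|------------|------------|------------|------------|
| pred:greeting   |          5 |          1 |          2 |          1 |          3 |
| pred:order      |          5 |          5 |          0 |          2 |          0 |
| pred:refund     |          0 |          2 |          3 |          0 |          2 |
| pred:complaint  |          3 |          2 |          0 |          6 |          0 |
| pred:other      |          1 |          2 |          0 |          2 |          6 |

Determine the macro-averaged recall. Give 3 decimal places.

Per-class recall (TP/(TP+FN)):
  greeting: TP=5, FN=5+0+3+1=9 → 5/14 = 0.3571
  order: TP=5, FN=1+2+2+2=7 → 5/12 = 0.4167
  refund: TP=3, FN=2+0+0+0=2 → 3/5 = 0.6000
  complaint: TP=6, FN=1+2+0+2=5 → 6/11 = 0.5455
  other: TP=6, FN=3+0+2+0=5 → 6/11 = 0.5455
Macro-recall = mean = (0.3571 + 0.4167 + 0.6000 + 0.5455 + 0.5455) / 5 = 0.493

0.493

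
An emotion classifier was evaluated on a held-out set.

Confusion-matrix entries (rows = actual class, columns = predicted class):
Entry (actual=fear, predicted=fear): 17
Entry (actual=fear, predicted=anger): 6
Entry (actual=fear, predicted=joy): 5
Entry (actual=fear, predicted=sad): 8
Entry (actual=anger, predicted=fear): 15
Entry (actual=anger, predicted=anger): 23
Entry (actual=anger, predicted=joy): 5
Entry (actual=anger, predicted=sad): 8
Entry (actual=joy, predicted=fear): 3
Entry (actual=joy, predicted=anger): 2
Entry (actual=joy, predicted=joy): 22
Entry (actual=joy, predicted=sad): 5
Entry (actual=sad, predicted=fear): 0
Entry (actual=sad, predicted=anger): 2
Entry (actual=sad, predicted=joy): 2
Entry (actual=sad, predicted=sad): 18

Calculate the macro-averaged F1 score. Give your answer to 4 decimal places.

Per-class F1 score (2·TP/(2·TP+FP+FN)):
  fear: TP=17, FP=15+3+0=18, FN=6+5+8=19 → 34/71 = 0.47887
  anger: TP=23, FP=6+2+2=10, FN=15+5+8=28 → 46/84 = 0.54762
  joy: TP=22, FP=5+5+2=12, FN=3+2+5=10 → 44/66 = 0.66667
  sad: TP=18, FP=8+8+5=21, FN=0+2+2=4 → 36/61 = 0.59016
Macro-F1 score = mean = (0.47887 + 0.54762 + 0.66667 + 0.59016) / 4 = 0.5708

0.5708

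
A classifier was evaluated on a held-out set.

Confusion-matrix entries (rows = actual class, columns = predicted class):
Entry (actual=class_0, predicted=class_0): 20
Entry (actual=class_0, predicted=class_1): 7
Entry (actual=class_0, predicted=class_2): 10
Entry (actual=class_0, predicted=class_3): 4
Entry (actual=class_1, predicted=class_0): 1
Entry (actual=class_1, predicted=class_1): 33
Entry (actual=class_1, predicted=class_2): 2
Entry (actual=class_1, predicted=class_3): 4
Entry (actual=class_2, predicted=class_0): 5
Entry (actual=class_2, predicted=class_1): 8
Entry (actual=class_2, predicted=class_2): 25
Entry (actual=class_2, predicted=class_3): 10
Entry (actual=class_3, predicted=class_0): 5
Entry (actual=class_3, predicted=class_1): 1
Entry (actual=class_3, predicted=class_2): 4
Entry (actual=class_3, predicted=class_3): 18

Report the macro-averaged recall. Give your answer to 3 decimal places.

0.619

Per-class recall (TP/(TP+FN)):
  class_0: TP=20, FN=7+10+4=21 → 20/41 = 0.4878
  class_1: TP=33, FN=1+2+4=7 → 33/40 = 0.8250
  class_2: TP=25, FN=5+8+10=23 → 25/48 = 0.5208
  class_3: TP=18, FN=5+1+4=10 → 18/28 = 0.6429
Macro-recall = mean = (0.4878 + 0.8250 + 0.5208 + 0.6429) / 4 = 0.619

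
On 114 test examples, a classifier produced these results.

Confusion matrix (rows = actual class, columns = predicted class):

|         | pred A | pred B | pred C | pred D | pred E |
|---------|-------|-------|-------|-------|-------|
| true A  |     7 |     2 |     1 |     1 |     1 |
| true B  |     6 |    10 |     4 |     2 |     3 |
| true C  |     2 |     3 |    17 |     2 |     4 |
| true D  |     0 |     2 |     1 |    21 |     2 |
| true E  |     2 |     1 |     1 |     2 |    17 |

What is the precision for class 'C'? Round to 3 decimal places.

One-vs-rest for 'C': TP = diagonal; FP = other classes predicted 'C'; FN = 'C' predicted as other.
precision = TP/(TP+FP).
C: TP=17, FP=1+4+1+1=7 → 17/24 = 0.7083

0.708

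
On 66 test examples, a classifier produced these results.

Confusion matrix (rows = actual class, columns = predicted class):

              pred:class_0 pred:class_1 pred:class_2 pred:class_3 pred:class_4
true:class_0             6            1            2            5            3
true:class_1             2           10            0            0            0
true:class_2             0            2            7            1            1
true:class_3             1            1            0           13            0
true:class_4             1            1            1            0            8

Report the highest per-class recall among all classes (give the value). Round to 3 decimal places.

Per-class recall (TP/(TP+FN)):
  class_0: TP=6, FN=1+2+5+3=11 → 6/17 = 0.3529
  class_1: TP=10, FN=2+0+0+0=2 → 10/12 = 0.8333
  class_2: TP=7, FN=0+2+1+1=4 → 7/11 = 0.6364
  class_3: TP=13, FN=1+1+0+0=2 → 13/15 = 0.8667
  class_4: TP=8, FN=1+1+1+0=3 → 8/11 = 0.7273
Highest is class 'class_3' with recall = 0.867.

0.867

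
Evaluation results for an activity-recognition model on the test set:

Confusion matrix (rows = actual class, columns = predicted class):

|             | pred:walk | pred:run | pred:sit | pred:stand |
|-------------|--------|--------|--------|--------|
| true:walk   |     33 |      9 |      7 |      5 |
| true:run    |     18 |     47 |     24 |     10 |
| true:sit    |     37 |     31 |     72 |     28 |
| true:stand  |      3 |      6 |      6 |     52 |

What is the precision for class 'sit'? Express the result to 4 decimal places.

0.6606

Take TP from the diagonal, FP from the rest of the 'sit' prediction marginal, FN from the rest of the 'sit' actual marginal.
precision = TP/(TP+FP).
sit: TP=72, FP=7+24+6=37 → 72/109 = 0.66055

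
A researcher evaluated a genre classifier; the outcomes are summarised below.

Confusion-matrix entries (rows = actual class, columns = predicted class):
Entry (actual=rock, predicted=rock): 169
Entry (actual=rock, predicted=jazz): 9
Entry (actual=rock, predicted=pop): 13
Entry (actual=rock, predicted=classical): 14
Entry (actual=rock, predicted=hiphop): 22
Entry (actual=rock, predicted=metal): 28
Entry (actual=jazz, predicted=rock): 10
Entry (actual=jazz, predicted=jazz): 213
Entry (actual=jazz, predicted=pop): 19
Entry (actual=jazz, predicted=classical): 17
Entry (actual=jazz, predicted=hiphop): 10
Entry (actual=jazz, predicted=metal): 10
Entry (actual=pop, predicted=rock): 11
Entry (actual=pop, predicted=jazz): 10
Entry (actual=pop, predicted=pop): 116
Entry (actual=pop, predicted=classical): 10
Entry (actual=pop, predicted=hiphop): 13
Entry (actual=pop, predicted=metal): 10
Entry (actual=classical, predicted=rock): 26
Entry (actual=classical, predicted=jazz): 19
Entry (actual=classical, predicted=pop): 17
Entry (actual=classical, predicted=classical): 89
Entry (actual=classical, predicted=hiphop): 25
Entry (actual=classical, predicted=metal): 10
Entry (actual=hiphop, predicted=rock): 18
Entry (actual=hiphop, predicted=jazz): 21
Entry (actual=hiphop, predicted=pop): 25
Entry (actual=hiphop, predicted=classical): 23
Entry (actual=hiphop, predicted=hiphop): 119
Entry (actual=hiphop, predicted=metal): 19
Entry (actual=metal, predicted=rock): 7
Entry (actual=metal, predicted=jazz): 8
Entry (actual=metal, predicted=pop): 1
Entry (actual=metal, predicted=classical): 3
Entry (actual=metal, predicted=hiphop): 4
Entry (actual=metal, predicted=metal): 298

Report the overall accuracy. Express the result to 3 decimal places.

Accuracy = trace / total = (169+213+116+89+119+298=1004) / 1436 = 1004/1436 = 0.699

0.699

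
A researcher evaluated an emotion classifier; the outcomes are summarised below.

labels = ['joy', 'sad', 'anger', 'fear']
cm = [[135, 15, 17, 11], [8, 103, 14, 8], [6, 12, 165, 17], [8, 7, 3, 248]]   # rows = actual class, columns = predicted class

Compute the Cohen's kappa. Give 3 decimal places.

Observed agreement pₒ = trace/N = 651/777 = 0.8378
Expected agreement pₑ = Σ (rowᵢ·colᵢ)/N² = (178·157 + 133·137 + 200·199 + 266·284)/777² = 0.2675
κ = (pₒ − pₑ)/(1 − pₑ) = (0.8378 − 0.2675)/(1 − 0.2675) = 0.779

0.779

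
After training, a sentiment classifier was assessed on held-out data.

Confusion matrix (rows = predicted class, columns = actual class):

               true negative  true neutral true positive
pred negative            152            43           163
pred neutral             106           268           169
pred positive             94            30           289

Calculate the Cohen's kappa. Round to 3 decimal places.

Observed agreement pₒ = trace/N = 709/1314 = 0.5396
Expected agreement pₑ = Σ (rowᵢ·colᵢ)/N² = (352·358 + 341·543 + 621·413)/1314² = 0.3288
κ = (pₒ − pₑ)/(1 − pₑ) = (0.5396 − 0.3288)/(1 − 0.3288) = 0.314

0.314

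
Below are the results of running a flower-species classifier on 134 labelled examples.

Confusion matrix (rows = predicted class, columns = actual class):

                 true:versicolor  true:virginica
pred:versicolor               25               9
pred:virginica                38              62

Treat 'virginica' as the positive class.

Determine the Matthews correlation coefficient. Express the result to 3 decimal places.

MCC = (TP·TN − FP·FN) / √((TP+FP)(TP+FN)(TN+FP)(TN+FN))
Numerator = 62·25 − 38·9 = 1208
Denominator = √(100·71·63·34) = √15208200 = 3899.7692
MCC = 1208 / 3899.7692 = 0.310

0.310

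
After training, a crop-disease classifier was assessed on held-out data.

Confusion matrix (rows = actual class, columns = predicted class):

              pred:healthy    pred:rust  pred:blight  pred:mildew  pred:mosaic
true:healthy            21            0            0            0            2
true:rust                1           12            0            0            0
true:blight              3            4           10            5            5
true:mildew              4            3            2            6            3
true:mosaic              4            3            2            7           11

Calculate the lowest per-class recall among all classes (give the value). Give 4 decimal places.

0.3333

Per-class recall (TP/(TP+FN)):
  healthy: TP=21, FN=0+0+0+2=2 → 21/23 = 0.91304
  rust: TP=12, FN=1+0+0+0=1 → 12/13 = 0.92308
  blight: TP=10, FN=3+4+5+5=17 → 10/27 = 0.37037
  mildew: TP=6, FN=4+3+2+3=12 → 6/18 = 0.33333
  mosaic: TP=11, FN=4+3+2+7=16 → 11/27 = 0.40741
Lowest is class 'mildew' with recall = 0.3333.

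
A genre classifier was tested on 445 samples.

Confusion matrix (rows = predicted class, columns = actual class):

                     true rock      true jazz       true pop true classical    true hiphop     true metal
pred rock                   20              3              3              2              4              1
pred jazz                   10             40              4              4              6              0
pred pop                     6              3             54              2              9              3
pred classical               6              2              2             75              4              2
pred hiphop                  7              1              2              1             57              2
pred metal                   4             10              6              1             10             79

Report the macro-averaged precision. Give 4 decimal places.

Per-class precision (TP/(TP+FP)):
  rock: TP=20, FP=3+3+2+4+1=13 → 20/33 = 0.60606
  jazz: TP=40, FP=10+4+4+6+0=24 → 40/64 = 0.62500
  pop: TP=54, FP=6+3+2+9+3=23 → 54/77 = 0.70130
  classical: TP=75, FP=6+2+2+4+2=16 → 75/91 = 0.82418
  hiphop: TP=57, FP=7+1+2+1+2=13 → 57/70 = 0.81429
  metal: TP=79, FP=4+10+6+1+10=31 → 79/110 = 0.71818
Macro-precision = mean = (0.60606 + 0.62500 + 0.70130 + 0.82418 + 0.81429 + 0.71818) / 6 = 0.7148

0.7148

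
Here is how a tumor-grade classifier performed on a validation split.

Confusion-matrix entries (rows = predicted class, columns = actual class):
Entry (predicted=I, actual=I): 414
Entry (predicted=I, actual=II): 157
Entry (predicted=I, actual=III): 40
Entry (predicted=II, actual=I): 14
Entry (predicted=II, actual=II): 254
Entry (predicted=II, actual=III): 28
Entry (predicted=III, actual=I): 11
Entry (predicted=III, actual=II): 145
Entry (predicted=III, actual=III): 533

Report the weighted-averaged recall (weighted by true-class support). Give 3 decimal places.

0.753

Per-class recall (TP/(TP+FN)):
  I: TP=414, FN=14+11=25 → 414/439 = 0.9431
  II: TP=254, FN=157+145=302 → 254/556 = 0.4568
  III: TP=533, FN=40+28=68 → 533/601 = 0.8869
Weighted-recall = Σ (supportᵢ/N)·recallᵢ with N=1596: (439/1596)·0.9431 + (556/1596)·0.4568 + (601/1596)·0.8869 = 0.753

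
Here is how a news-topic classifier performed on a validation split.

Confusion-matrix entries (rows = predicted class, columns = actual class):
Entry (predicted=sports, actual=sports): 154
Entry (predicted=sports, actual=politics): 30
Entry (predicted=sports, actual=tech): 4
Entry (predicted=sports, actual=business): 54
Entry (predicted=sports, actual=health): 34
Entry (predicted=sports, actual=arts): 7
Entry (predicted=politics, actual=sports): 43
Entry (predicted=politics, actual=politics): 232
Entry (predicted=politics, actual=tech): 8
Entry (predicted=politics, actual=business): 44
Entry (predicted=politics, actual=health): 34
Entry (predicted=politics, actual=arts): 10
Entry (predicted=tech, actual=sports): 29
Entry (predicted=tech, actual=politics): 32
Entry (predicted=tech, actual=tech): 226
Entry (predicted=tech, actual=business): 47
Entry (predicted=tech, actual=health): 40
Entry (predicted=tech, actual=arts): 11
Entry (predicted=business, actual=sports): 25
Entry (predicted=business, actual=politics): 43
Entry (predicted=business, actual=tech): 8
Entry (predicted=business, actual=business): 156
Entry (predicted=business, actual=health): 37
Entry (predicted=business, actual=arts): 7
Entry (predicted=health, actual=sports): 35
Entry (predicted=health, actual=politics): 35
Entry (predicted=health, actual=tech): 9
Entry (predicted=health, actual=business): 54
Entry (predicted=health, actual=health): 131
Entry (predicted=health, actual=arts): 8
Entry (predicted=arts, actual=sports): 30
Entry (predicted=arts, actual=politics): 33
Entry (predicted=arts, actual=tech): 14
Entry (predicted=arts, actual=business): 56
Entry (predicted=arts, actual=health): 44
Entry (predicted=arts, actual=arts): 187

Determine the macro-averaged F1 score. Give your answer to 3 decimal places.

0.555

Per-class F1 score (2·TP/(2·TP+FP+FN)):
  sports: TP=154, FP=30+4+54+34+7=129, FN=43+29+25+35+30=162 → 308/599 = 0.5142
  politics: TP=232, FP=43+8+44+34+10=139, FN=30+32+43+35+33=173 → 464/776 = 0.5979
  tech: TP=226, FP=29+32+47+40+11=159, FN=4+8+8+9+14=43 → 452/654 = 0.6911
  business: TP=156, FP=25+43+8+37+7=120, FN=54+44+47+54+56=255 → 312/687 = 0.4541
  health: TP=131, FP=35+35+9+54+8=141, FN=34+34+40+37+44=189 → 262/592 = 0.4426
  arts: TP=187, FP=30+33+14+56+44=177, FN=7+10+11+7+8=43 → 374/594 = 0.6296
Macro-F1 score = mean = (0.5142 + 0.5979 + 0.6911 + 0.4541 + 0.4426 + 0.6296) / 6 = 0.555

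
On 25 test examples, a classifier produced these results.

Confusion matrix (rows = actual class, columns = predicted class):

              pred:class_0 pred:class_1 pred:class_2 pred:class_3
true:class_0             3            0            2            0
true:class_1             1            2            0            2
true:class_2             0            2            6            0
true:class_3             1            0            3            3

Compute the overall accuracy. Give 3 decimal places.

Accuracy = trace / total = (3+2+6+3=14) / 25 = 14/25 = 0.560

0.560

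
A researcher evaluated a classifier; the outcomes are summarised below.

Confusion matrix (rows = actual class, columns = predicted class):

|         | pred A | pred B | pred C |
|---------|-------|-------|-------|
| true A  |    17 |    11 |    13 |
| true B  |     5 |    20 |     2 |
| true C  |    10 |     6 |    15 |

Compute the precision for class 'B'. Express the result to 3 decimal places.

0.541

precision = TP/(TP+FP).
B: TP=20, FP=11+6=17 → 20/37 = 0.5405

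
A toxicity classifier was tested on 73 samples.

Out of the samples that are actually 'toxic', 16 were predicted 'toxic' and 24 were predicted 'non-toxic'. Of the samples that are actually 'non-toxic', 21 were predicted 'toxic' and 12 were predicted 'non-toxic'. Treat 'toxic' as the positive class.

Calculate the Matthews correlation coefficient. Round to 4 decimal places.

MCC = (TP·TN − FP·FN) / √((TP+FP)(TP+FN)(TN+FP)(TN+FN))
Numerator = 16·12 − 21·24 = -312
Denominator = √(37·40·33·36) = √1758240 = 1325.9864
MCC = -312 / 1325.9864 = -0.2353

-0.2353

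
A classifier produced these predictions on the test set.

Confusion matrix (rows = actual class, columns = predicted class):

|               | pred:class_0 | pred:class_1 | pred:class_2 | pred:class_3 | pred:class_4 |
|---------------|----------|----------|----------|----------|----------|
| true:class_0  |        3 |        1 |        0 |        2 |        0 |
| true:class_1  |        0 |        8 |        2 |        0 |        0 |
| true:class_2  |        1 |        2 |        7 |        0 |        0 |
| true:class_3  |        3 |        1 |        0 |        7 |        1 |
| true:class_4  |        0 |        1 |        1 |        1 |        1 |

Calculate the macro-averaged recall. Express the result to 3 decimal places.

Per-class recall (TP/(TP+FN)):
  class_0: TP=3, FN=1+0+2+0=3 → 3/6 = 0.5000
  class_1: TP=8, FN=0+2+0+0=2 → 8/10 = 0.8000
  class_2: TP=7, FN=1+2+0+0=3 → 7/10 = 0.7000
  class_3: TP=7, FN=3+1+0+1=5 → 7/12 = 0.5833
  class_4: TP=1, FN=0+1+1+1=3 → 1/4 = 0.2500
Macro-recall = mean = (0.5000 + 0.8000 + 0.7000 + 0.5833 + 0.2500) / 5 = 0.567

0.567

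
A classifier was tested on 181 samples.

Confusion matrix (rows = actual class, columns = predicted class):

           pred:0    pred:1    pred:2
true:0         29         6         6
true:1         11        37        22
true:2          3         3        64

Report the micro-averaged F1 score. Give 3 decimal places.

Micro-averaging pools counts across classes: ΣTP=130, ΣFP=51, ΣFN=51.
Micro-F1 score = 2·TP/(2·TP+FP+FN) on pooled counts = 0.718 (equals overall accuracy in single-label multiclass).

0.718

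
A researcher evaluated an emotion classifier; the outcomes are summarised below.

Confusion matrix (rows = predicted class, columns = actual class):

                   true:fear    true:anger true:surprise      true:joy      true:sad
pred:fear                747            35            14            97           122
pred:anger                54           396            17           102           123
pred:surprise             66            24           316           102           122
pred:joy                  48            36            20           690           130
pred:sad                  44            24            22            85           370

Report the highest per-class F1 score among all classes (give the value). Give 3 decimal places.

Per-class F1 score (2·TP/(2·TP+FP+FN)):
  fear: TP=747, FP=35+14+97+122=268, FN=54+66+48+44=212 → 1494/1974 = 0.7568
  anger: TP=396, FP=54+17+102+123=296, FN=35+24+36+24=119 → 792/1207 = 0.6562
  surprise: TP=316, FP=66+24+102+122=314, FN=14+17+20+22=73 → 632/1019 = 0.6202
  joy: TP=690, FP=48+36+20+130=234, FN=97+102+102+85=386 → 1380/2000 = 0.6900
  sad: TP=370, FP=44+24+22+85=175, FN=122+123+122+130=497 → 740/1412 = 0.5241
Highest is class 'fear' with F1 score = 0.757.

0.757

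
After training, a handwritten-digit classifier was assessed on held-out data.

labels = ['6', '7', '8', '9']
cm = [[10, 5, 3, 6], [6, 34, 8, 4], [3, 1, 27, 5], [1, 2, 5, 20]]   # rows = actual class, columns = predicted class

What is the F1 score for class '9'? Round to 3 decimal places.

0.635

Take TP from the diagonal, FP from the rest of the '9' prediction marginal, FN from the rest of the '9' actual marginal.
F1 score = 2·TP/(2·TP+FP+FN).
9: TP=20, FP=6+4+5=15, FN=1+2+5=8 → 40/63 = 0.6349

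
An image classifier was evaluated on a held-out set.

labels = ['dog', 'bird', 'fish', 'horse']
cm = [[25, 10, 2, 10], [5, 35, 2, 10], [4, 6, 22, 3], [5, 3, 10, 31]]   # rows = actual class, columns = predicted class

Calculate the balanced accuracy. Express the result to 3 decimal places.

0.617

Balanced accuracy = mean of per-class recall.
  dog: recall = 25/47 = 0.5319
  bird: recall = 35/52 = 0.6731
  fish: recall = 22/35 = 0.6286
  horse: recall = 31/49 = 0.6327
Mean = (0.5319 + 0.6731 + 0.6286 + 0.6327) / 4 = 0.617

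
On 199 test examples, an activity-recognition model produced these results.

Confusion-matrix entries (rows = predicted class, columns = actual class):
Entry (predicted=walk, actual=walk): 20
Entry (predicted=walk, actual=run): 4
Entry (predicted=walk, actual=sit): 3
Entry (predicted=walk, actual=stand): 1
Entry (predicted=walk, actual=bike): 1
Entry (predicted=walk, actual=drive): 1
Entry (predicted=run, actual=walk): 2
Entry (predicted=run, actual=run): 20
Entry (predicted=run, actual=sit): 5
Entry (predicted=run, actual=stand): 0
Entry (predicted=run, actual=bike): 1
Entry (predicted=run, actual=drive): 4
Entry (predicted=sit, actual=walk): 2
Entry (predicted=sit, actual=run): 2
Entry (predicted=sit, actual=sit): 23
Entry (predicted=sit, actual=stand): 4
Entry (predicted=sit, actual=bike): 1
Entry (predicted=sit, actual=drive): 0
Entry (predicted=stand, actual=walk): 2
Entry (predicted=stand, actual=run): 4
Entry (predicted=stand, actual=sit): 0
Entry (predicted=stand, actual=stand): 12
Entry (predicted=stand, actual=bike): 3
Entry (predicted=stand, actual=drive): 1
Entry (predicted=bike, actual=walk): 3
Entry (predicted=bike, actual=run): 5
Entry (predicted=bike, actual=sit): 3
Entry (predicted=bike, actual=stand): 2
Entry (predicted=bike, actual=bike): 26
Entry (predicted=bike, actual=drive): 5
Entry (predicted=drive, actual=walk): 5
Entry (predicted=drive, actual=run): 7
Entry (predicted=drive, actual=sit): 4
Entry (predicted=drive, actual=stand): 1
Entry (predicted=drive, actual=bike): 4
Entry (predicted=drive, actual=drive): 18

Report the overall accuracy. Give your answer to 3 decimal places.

0.598

Accuracy = trace / total = (20+20+23+12+26+18=119) / 199 = 119/199 = 0.598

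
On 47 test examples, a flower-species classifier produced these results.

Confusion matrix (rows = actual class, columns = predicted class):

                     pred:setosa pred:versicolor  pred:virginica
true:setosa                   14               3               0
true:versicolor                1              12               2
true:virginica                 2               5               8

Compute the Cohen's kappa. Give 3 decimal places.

Observed agreement pₒ = trace/N = 34/47 = 0.7234
Expected agreement pₑ = Σ (rowᵢ·colᵢ)/N² = (17·17 + 15·20 + 15·10)/47² = 0.3345
κ = (pₒ − pₑ)/(1 − pₑ) = (0.7234 − 0.3345)/(1 − 0.3345) = 0.584

0.584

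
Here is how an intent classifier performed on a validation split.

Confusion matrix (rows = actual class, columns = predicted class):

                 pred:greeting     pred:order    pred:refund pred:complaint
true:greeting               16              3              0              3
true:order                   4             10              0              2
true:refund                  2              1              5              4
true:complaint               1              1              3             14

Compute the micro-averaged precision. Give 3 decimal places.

0.652

Micro-averaging pools counts across classes: ΣTP=45, ΣFP=24, ΣFN=24.
Micro-precision = TP/(TP+FP) on pooled counts = 0.652 (equals overall accuracy in single-label multiclass).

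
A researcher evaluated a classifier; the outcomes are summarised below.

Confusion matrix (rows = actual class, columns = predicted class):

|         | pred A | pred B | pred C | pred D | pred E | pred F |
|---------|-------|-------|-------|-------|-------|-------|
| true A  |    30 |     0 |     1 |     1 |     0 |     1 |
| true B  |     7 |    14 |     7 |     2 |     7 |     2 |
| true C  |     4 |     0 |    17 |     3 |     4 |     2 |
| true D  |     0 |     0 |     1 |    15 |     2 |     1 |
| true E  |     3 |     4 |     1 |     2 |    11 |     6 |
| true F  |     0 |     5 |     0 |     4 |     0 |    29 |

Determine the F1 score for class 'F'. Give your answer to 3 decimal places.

Treat 'F' as positive and all other classes as negative.
F1 score = 2·TP/(2·TP+FP+FN).
F: TP=29, FP=1+2+2+1+6=12, FN=0+5+0+4+0=9 → 58/79 = 0.7342

0.734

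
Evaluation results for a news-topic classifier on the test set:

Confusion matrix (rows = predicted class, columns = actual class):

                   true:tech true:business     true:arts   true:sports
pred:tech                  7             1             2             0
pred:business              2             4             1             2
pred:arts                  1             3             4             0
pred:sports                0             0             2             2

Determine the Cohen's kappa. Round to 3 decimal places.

0.381

Observed agreement pₒ = trace/N = 17/31 = 0.5484
Expected agreement pₑ = Σ (rowᵢ·colᵢ)/N² = (10·10 + 8·9 + 9·8 + 4·4)/31² = 0.2706
κ = (pₒ − pₑ)/(1 − pₑ) = (0.5484 − 0.2706)/(1 − 0.2706) = 0.381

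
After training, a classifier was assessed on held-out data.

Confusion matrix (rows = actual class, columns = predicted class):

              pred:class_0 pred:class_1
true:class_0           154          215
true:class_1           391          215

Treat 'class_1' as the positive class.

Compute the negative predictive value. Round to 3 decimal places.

NPV = TN/(TN+FN) = 154/(154+391) = 0.283

0.283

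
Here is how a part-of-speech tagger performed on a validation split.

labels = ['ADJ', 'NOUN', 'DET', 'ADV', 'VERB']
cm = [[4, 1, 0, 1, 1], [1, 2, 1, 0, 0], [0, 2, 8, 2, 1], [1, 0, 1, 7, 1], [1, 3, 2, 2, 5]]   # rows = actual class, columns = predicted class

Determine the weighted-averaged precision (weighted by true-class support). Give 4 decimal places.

0.5878

Per-class precision (TP/(TP+FP)):
  ADJ: TP=4, FP=1+0+1+1=3 → 4/7 = 0.57143
  NOUN: TP=2, FP=1+2+0+3=6 → 2/8 = 0.25000
  DET: TP=8, FP=0+1+1+2=4 → 8/12 = 0.66667
  ADV: TP=7, FP=1+0+2+2=5 → 7/12 = 0.58333
  VERB: TP=5, FP=1+0+1+1=3 → 5/8 = 0.62500
Weighted-precision = Σ (supportᵢ/N)·precisionᵢ with N=47: (7/47)·0.57143 + (4/47)·0.25000 + (13/47)·0.66667 + (10/47)·0.58333 + (13/47)·0.62500 = 0.5878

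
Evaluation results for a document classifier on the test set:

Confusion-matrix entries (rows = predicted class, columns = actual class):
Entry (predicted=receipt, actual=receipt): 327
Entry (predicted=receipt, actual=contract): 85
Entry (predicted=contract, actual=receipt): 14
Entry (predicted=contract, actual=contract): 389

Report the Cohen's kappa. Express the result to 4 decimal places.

Observed agreement pₒ = trace/N = 716/815 = 0.87853
Expected agreement pₑ = Σ (rowᵢ·colᵢ)/N² = (341·412 + 474·403)/815² = 0.49910
κ = (pₒ − pₑ)/(1 − pₑ) = (0.87853 − 0.49910)/(1 − 0.49910) = 0.7575

0.7575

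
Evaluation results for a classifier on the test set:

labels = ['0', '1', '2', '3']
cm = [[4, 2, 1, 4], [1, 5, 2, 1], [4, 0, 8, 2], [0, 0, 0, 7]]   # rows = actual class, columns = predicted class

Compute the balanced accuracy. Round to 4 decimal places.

Balanced accuracy = mean of per-class recall.
  0: recall = 4/11 = 0.36364
  1: recall = 5/9 = 0.55556
  2: recall = 8/14 = 0.57143
  3: recall = 7/7 = 1.00000
Mean = (0.36364 + 0.55556 + 0.57143 + 1.00000) / 4 = 0.6227

0.6227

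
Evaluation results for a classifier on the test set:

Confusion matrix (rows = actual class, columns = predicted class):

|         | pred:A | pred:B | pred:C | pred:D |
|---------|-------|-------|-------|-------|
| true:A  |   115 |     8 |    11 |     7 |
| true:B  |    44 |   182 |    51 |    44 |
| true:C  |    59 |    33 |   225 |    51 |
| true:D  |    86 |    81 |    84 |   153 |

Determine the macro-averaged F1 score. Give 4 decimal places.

0.5431

Per-class F1 score (2·TP/(2·TP+FP+FN)):
  A: TP=115, FP=44+59+86=189, FN=8+11+7=26 → 230/445 = 0.51685
  B: TP=182, FP=8+33+81=122, FN=44+51+44=139 → 364/625 = 0.58240
  C: TP=225, FP=11+51+84=146, FN=59+33+51=143 → 450/739 = 0.60893
  D: TP=153, FP=7+44+51=102, FN=86+81+84=251 → 306/659 = 0.46434
Macro-F1 score = mean = (0.51685 + 0.58240 + 0.60893 + 0.46434) / 4 = 0.5431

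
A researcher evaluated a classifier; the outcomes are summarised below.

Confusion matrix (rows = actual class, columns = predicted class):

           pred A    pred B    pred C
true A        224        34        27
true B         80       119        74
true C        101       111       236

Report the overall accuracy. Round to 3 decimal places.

0.576

Accuracy = trace / total = (224+119+236=579) / 1006 = 579/1006 = 0.576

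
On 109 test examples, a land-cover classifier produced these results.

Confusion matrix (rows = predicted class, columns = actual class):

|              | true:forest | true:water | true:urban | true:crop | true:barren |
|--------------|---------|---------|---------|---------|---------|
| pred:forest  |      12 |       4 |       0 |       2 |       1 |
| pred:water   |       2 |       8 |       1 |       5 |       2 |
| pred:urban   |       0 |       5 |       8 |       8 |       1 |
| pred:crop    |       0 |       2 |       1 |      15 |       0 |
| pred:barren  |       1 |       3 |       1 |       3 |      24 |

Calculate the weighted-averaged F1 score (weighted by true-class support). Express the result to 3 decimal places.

0.610

Per-class F1 score (2·TP/(2·TP+FP+FN)):
  forest: TP=12, FP=4+0+2+1=7, FN=2+0+0+1=3 → 24/34 = 0.7059
  water: TP=8, FP=2+1+5+2=10, FN=4+5+2+3=14 → 16/40 = 0.4000
  urban: TP=8, FP=0+5+8+1=14, FN=0+1+1+1=3 → 16/33 = 0.4848
  crop: TP=15, FP=0+2+1+0=3, FN=2+5+8+3=18 → 30/51 = 0.5882
  barren: TP=24, FP=1+3+1+3=8, FN=1+2+1+0=4 → 48/60 = 0.8000
Weighted-F1 score = Σ (supportᵢ/N)·F1 scoreᵢ with N=109: (15/109)·0.7059 + (22/109)·0.4000 + (11/109)·0.4848 + (33/109)·0.5882 + (28/109)·0.8000 = 0.610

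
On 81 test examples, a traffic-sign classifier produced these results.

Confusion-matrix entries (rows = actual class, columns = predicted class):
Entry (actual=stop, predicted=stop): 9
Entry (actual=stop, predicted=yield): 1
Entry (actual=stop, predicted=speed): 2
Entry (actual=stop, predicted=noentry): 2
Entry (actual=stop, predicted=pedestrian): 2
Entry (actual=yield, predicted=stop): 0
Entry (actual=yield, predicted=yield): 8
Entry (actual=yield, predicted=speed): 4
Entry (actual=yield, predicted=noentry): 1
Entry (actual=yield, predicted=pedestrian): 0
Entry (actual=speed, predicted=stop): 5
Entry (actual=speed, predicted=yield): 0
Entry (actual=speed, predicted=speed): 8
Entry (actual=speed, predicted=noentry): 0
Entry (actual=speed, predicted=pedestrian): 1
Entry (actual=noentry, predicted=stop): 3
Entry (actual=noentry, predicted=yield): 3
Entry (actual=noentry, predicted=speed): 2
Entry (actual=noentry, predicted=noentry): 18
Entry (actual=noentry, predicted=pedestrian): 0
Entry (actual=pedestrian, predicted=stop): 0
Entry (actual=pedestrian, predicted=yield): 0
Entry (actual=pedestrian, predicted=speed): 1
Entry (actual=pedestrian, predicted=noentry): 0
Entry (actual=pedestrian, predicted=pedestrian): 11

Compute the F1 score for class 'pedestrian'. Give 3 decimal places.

F1 score = 2·TP/(2·TP+FP+FN).
pedestrian: TP=11, FP=2+0+1+0=3, FN=0+0+1+0=1 → 22/26 = 0.8462

0.846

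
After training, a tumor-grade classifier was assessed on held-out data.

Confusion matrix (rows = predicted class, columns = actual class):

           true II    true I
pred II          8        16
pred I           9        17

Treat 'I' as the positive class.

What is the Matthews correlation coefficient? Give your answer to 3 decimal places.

MCC = (TP·TN − FP·FN) / √((TP+FP)(TP+FN)(TN+FP)(TN+FN))
Numerator = 17·8 − 9·16 = -8
Denominator = √(26·33·17·24) = √350064 = 591.6621
MCC = -8 / 591.6621 = -0.014

-0.014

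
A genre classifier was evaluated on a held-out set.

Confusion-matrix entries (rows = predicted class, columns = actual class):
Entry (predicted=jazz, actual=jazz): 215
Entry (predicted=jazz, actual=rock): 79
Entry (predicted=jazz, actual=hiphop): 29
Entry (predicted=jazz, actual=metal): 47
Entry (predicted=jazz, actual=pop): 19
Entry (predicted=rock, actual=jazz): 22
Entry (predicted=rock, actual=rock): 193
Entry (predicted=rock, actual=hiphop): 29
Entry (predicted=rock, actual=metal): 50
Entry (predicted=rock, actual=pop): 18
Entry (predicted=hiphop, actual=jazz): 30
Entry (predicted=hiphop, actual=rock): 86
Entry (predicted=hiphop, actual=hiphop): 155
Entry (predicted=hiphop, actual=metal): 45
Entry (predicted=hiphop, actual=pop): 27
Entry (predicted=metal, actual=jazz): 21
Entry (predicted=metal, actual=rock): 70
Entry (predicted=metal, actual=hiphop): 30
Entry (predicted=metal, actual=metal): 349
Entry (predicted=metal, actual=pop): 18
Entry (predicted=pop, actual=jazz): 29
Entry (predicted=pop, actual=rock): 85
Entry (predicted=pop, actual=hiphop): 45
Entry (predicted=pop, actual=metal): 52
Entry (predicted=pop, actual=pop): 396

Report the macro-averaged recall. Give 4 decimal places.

0.6128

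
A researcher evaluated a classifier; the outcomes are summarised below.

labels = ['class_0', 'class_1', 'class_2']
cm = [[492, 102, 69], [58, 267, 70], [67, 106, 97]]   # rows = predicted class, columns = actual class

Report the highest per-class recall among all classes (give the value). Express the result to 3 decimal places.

Per-class recall (TP/(TP+FN)):
  class_0: TP=492, FN=58+67=125 → 492/617 = 0.7974
  class_1: TP=267, FN=102+106=208 → 267/475 = 0.5621
  class_2: TP=97, FN=69+70=139 → 97/236 = 0.4110
Highest is class 'class_0' with recall = 0.797.

0.797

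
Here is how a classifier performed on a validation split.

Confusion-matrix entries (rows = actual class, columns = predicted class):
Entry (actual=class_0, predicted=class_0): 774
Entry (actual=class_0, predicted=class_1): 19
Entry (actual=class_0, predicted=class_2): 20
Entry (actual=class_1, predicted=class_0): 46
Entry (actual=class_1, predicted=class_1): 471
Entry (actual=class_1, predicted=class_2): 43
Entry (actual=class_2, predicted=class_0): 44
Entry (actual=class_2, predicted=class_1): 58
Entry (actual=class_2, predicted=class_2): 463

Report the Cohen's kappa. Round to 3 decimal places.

0.818

Observed agreement pₒ = trace/N = 1708/1938 = 0.8813
Expected agreement pₑ = Σ (rowᵢ·colᵢ)/N² = (813·864 + 560·548 + 565·526)/1938² = 0.3479
κ = (pₒ − pₑ)/(1 − pₑ) = (0.8813 − 0.3479)/(1 − 0.3479) = 0.818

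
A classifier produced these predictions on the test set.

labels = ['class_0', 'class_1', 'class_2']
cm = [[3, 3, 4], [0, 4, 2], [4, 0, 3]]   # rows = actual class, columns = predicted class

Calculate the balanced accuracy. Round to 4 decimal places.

0.4651

Balanced accuracy = mean of per-class recall.
  class_0: recall = 3/10 = 0.30000
  class_1: recall = 4/6 = 0.66667
  class_2: recall = 3/7 = 0.42857
Mean = (0.30000 + 0.66667 + 0.42857) / 3 = 0.4651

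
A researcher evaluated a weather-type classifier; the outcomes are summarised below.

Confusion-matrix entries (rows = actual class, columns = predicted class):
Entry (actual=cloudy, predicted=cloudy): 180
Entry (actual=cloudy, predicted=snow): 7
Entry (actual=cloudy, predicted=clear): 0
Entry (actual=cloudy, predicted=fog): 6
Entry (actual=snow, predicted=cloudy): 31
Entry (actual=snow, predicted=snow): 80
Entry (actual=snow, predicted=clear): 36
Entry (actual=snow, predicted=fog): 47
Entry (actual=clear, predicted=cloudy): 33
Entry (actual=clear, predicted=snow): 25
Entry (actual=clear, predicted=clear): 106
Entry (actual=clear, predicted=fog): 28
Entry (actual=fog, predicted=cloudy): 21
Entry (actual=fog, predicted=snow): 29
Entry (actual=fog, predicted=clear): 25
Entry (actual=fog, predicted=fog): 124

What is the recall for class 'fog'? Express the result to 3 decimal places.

0.623

One-vs-rest for 'fog': TP = diagonal; FP = other classes predicted 'fog'; FN = 'fog' predicted as other.
recall = TP/(TP+FN).
fog: TP=124, FN=21+29+25=75 → 124/199 = 0.6231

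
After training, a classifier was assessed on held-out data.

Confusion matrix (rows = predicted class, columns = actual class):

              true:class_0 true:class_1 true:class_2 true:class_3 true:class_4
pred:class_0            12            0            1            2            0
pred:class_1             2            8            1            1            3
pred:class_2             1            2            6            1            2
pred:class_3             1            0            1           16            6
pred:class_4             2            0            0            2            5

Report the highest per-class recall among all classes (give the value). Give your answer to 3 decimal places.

0.800

Per-class recall (TP/(TP+FN)):
  class_0: TP=12, FN=2+1+1+2=6 → 12/18 = 0.6667
  class_1: TP=8, FN=0+2+0+0=2 → 8/10 = 0.8000
  class_2: TP=6, FN=1+1+1+0=3 → 6/9 = 0.6667
  class_3: TP=16, FN=2+1+1+2=6 → 16/22 = 0.7273
  class_4: TP=5, FN=0+3+2+6=11 → 5/16 = 0.3125
Highest is class 'class_1' with recall = 0.800.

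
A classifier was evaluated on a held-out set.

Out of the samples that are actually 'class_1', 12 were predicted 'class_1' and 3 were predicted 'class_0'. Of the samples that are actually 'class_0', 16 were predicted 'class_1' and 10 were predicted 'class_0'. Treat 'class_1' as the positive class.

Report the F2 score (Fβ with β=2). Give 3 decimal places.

Fβ = (1+β²)·TP / ((1+β²)·TP + β²·FN + FP), with β²=4
= 5·12 / (5·12 + 4·3 + 16) = 0.682

0.682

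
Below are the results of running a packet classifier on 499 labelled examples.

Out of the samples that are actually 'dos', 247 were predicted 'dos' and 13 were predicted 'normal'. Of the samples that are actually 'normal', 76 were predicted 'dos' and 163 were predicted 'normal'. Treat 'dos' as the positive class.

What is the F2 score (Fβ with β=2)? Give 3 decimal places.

0.906

Fβ = (1+β²)·TP / ((1+β²)·TP + β²·FN + FP), with β²=4
= 5·247 / (5·247 + 4·13 + 76) = 0.906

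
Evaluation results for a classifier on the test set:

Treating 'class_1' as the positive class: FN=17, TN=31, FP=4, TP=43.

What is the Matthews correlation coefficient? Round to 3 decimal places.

MCC = (TP·TN − FP·FN) / √((TP+FP)(TP+FN)(TN+FP)(TN+FN))
Numerator = 43·31 − 4·17 = 1265
Denominator = √(47·60·35·48) = √4737600 = 2176.6029
MCC = 1265 / 2176.6029 = 0.581

0.581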